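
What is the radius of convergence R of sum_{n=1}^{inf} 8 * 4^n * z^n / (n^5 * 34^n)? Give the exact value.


Step 1: General term a_n = 8 * 4^n / (n^5 * 34^n)
Step 2: By the root test, |a_n|^(1/n) = 8^(1/n) * 4 / (n^(5/n) * 34) -> 4/34 as n -> infinity (since 8^(1/n) -> 1 and n^(5/n) -> 1)
Step 3: R = 1/lim|a_n|^(1/n) = 34/4 = 17/2

17/2


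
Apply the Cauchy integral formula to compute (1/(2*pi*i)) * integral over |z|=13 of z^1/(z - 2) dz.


Step 1: f(z) = z^1, a = 2 is inside |z| = 13
Step 2: By Cauchy integral formula: (1/(2pi*i)) * integral = f(a)
Step 3: f(2) = 2^1 = 2

2


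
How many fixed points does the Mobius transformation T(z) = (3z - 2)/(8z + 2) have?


Step 1: Fixed points satisfy T(z) = z
Step 2: 8z^2 - z + 2 = 0
Step 3: Discriminant = (-1)^2 - 4*8*2 = -63
Step 4: Number of fixed points = 2

2


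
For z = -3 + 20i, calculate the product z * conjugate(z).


Step 1: conj(z) = -3 - 20i
Step 2: z * conj(z) = (-3)^2 + 20^2
Step 3: = 9 + 400 = 409

409


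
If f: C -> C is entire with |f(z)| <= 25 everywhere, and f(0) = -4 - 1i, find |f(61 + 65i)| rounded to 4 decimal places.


Step 1: By Liouville's theorem, a bounded entire function is constant.
Step 2: f(z) = f(0) = -4 - 1i for all z.
Step 3: |f(w)| = |-4 - 1i| = sqrt(16 + 1)
Step 4: = 4.1231

4.1231


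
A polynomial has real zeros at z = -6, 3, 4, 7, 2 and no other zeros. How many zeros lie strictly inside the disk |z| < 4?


Step 1: Check each root:
  z = -6: |-6| = 6 >= 4
  z = 3: |3| = 3 < 4
  z = 4: |4| = 4 >= 4
  z = 7: |7| = 7 >= 4
  z = 2: |2| = 2 < 4
Step 2: Count = 2

2


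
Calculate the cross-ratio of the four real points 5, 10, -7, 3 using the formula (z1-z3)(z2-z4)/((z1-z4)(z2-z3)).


Step 1: (z1-z3)(z2-z4) = 12 * 7 = 84
Step 2: (z1-z4)(z2-z3) = 2 * 17 = 34
Step 3: Cross-ratio = 84/34 = 42/17

42/17


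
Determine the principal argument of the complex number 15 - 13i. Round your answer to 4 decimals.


Step 1: z = 15 - 13i
Step 2: arg(z) = atan2(-13, 15)
Step 3: arg(z) = -0.7141

-0.7141


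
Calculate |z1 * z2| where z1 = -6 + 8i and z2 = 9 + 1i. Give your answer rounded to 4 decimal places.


Step 1: |z1| = sqrt((-6)^2 + 8^2) = sqrt(100)
Step 2: |z2| = sqrt(9^2 + 1^2) = sqrt(82)
Step 3: |z1*z2| = |z1|*|z2| = sqrt(100) * sqrt(82) = sqrt(100 * 82) = sqrt(8200)
Step 4: = 90.5539

90.5539


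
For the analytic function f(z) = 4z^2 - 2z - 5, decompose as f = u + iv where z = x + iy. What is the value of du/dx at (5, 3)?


Step 1: f(z) = 4(x+iy)^2 - 2(x+iy) - 5
Step 2: u = 4(x^2 - y^2) - 2x - 5
Step 3: u_x = 8x - 2
Step 4: At (5, 3): u_x = 40 - 2 = 38

38


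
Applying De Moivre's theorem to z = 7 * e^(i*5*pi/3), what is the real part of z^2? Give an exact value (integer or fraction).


Step 1: By De Moivre's theorem, z^2 = 7^2 * e^(i*2*5*pi/3) = 49 * (cos(10*pi/3) + i*sin(10*pi/3))
Step 2: |z|^2 = 7^2 = 49
Step 3: Reduce the angle mod 2*pi: 10*pi/3 - 2*pi = 4*pi/3
Step 4: cos(4*pi/3) = -1/2
Step 5: Re(z^2) = 49 * (-1/2) = -49/2

-49/2


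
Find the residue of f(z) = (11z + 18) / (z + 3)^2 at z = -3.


Step 1: Pole of order 2 at z = -3
Step 2: Res = lim d/dz [(z + 3)^2 * f(z)] as z -> -3
Step 3: (z + 3)^2 * f(z) = 11z + 18
Step 4: d/dz[11z + 18] = 11

11


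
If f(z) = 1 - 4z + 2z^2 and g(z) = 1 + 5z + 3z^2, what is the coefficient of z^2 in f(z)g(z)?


Step 1: z^2 term in f*g comes from: (1)*(3z^2) + (-4z)*(5z) + (2z^2)*(1)
Step 2: = 3 - 20 + 2
Step 3: = -15

-15


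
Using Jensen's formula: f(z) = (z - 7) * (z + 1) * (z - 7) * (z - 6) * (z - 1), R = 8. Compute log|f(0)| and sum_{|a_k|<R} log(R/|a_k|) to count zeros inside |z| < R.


Jensen's formula: (1/2pi)*integral log|f(Re^it)|dt = log|f(0)| + sum_{|a_k|<R} log(R/|a_k|)
Step 1: f(0) = (-7) * 1 * (-7) * (-6) * (-1) = 294
Step 2: log|f(0)| = log|7| + log|-1| + log|7| + log|6| + log|1| = 5.6836
Step 3: Zeros inside |z| < 8: 7, -1, 7, 6, 1
Step 4: Jensen sum = log(8/7) + log(8/1) + log(8/7) + log(8/6) + log(8/1) = 4.7136
Step 5: n(R) = number of terms in the Jensen sum = count of zeros inside |z| < 8 = 5

5


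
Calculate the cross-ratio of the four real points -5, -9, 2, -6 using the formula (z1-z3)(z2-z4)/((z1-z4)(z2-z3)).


Step 1: (z1-z3)(z2-z4) = (-7) * (-3) = 21
Step 2: (z1-z4)(z2-z3) = 1 * (-11) = -11
Step 3: Cross-ratio = -21/11 = -21/11

-21/11


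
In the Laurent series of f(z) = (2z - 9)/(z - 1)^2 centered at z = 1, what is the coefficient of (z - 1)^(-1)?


Step 1: Write the numerator in powers of (z - 1): 2z - 9 = 2(z - 1) + (2*1 - 9) = 2(z - 1) - 7
Step 2: Divide by (z - 1)^2: f(z) = -7(z - 1)^(-2) + 2(z - 1)^(-1)
Step 3: This finite sum is the Laurent series of f about z = 1.
Step 4: Coefficient of (z - 1)^(-1) = coefficient of (z - 1) in the re-centred numerator = 2

2


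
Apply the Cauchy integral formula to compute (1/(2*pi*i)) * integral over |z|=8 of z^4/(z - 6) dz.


Step 1: f(z) = z^4, a = 6 is inside |z| = 8
Step 2: By Cauchy integral formula: (1/(2pi*i)) * integral = f(a)
Step 3: f(6) = 6^4 = 1296

1296


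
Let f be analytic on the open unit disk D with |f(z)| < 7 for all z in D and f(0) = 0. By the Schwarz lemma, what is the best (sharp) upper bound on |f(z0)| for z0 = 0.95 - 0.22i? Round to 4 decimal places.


Step 1: g = f/7 maps D -> D with g(0) = 0, so by the Schwarz lemma |g(z)| <= |z|, i.e. |f(z)| <= 7|z|; this is sharp (f(z) = 7z).
Step 2: |z0|^2 = 0.95^2 + (-0.22)^2 = 0.9509
Step 3: |z0| = sqrt(0.9509) = 0.975141
Step 4: Best bound = 7 * |z0| = 7 * 0.975141 = 6.826

6.826


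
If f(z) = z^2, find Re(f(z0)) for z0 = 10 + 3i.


Step 1: z0 = 10 + 3i
Step 2: z0^2 = 10^2 - 3^2 + 60i
Step 3: real part = 100 - 9 = 91

91


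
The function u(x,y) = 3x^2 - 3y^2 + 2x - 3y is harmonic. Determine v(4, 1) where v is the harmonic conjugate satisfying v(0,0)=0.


Step 1: v_x = -u_y = 6y + 3
Step 2: v_y = u_x = 6x + 2
Step 3: v = 6xy + 3x + 2y + C
Step 4: v(0,0) = 0 => C = 0
Step 5: v(4, 1) = 38

38


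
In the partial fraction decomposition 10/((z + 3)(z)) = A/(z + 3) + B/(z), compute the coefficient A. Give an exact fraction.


Step 1: Multiply both sides by (z + 3) and set z = -3
Step 2: A = 10 / (-3 - 0)
Step 3: A = 10 / (-3)
Step 4: A = -10/3

-10/3


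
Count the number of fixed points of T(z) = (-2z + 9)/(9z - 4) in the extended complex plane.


Step 1: Fixed points satisfy T(z) = z
Step 2: 9z^2 - 2z - 9 = 0
Step 3: Discriminant = (-2)^2 - 4*9*(-9) = 328
Step 4: Number of fixed points = 2

2


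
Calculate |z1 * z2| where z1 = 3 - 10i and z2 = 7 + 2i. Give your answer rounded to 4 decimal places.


Step 1: |z1| = sqrt(3^2 + (-10)^2) = sqrt(109)
Step 2: |z2| = sqrt(7^2 + 2^2) = sqrt(53)
Step 3: |z1*z2| = |z1|*|z2| = sqrt(109) * sqrt(53) = sqrt(109 * 53) = sqrt(5777)
Step 4: = 76.0066

76.0066


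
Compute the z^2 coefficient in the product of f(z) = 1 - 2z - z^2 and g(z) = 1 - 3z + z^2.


Step 1: z^2 term in f*g comes from: (1)*(z^2) + (-2z)*(-3z) + (-z^2)*(1)
Step 2: = 1 + 6 - 1
Step 3: = 6

6


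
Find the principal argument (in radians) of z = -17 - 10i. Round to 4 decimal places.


Step 1: z = -17 - 10i
Step 2: arg(z) = atan2(-10, -17)
Step 3: arg(z) = -2.6099

-2.6099


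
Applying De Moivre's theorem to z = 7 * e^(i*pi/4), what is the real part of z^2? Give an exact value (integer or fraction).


Step 1: By De Moivre's theorem, z^2 = 7^2 * e^(i*2*pi/4) = 49 * (cos(pi/2) + i*sin(pi/2))
Step 2: |z|^2 = 7^2 = 49
Step 3: The angle pi/2 already lies in [0, 2*pi)
Step 4: cos(pi/2) = 0
Step 5: Re(z^2) = 49 * 0 = 0

0


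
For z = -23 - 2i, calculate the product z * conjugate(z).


Step 1: conj(z) = -23 + 2i
Step 2: z * conj(z) = (-23)^2 + (-2)^2
Step 3: = 529 + 4 = 533

533


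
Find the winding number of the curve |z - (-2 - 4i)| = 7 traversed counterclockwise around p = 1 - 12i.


Step 1: Center c = (-2, -4), radius = 7
Step 2: |p - c|^2 = 3^2 + (-8)^2 = 73
Step 3: r^2 = 49
Step 4: |p-c| > r so winding number = 0

0


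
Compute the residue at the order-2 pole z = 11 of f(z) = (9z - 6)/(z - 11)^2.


Step 1: Pole of order 2 at z = 11
Step 2: Res = lim d/dz [(z - 11)^2 * f(z)] as z -> 11
Step 3: (z - 11)^2 * f(z) = 9z - 6
Step 4: d/dz[9z - 6] = 9

9


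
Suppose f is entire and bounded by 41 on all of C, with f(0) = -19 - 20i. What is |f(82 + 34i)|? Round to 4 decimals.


Step 1: By Liouville's theorem, a bounded entire function is constant.
Step 2: f(z) = f(0) = -19 - 20i for all z.
Step 3: |f(w)| = |-19 - 20i| = sqrt(361 + 400)
Step 4: = 27.5862

27.5862


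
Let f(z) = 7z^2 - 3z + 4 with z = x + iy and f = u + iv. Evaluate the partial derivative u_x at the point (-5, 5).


Step 1: f(z) = 7(x+iy)^2 - 3(x+iy) + 4
Step 2: u = 7(x^2 - y^2) - 3x + 4
Step 3: u_x = 14x - 3
Step 4: At (-5, 5): u_x = -70 - 3 = -73

-73


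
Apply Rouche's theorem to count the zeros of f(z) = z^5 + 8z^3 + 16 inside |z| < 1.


Step 1: On |z| = 1 the three terms have sizes |z^5| = 1^5 = 1, |8z^3| = 8*1^3 = 8, |16| = 16
Step 2: The dominant term is g(z) = 16; let h(z) = z^5 + 8z^3 so f = g + h
Step 3: On |z| = 1: |g| = 16 and |h| <= 1 + 8 = 9
Step 4: Since 16 > 9, |h| < |g| on |z| = 1, so by Rouche f has the same number of zeros as g inside |z| < 1
Step 5: g(z) = 16 is a nonzero constant with no zeros inside |z| < 1. Answer = 0

0


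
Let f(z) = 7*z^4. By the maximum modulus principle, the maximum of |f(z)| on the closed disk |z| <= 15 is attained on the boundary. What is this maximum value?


Step 1: On |z| = 15, |f(z)| = 7 * |z|^4 = 7 * 15^4
Step 2: By maximum modulus principle, maximum is on boundary.
Step 3: Maximum = 7 * 50625 = 354375

354375


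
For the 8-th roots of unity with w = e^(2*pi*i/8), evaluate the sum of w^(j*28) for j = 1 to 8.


Step 1: The sum sum_{j=1}^{n} w^(k*j) equals n if n | k, else 0.
Step 2: Here n = 8, k = 28
Step 3: Does n divide k? 8 | 28 -> False
Step 4: Sum = 0

0


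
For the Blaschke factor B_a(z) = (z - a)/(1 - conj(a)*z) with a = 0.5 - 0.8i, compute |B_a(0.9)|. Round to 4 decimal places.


Step 1: Numerator z0 - a = 0.9 - (0.5 - 0.8i) = 0.4 + 0.8i
Step 2: Denominator 1 - conj(a)*z0 = 1 - (0.5 + 0.8i)*0.9 = 0.55 - 0.72i
Step 3: |z0 - a|^2 = 0.4^2 + 0.8^2 = 0.8; |1 - conj(a)*z0|^2 = 0.55^2 + (-0.72)^2 = 0.8209
Step 4: |B_a(0.9)| = sqrt(0.8 / 0.8209) = sqrt(0.97454)
Step 5: = 0.9872

0.9872


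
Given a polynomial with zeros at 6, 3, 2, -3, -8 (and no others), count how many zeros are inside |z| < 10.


Step 1: Check each root:
  z = 6: |6| = 6 < 10
  z = 3: |3| = 3 < 10
  z = 2: |2| = 2 < 10
  z = -3: |-3| = 3 < 10
  z = -8: |-8| = 8 < 10
Step 2: Count = 5

5


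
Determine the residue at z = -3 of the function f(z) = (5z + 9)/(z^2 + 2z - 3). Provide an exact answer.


Step 1: Q(z) = z^2 + 2z - 3 = (z + 3)(z - 1)
Step 2: Q'(z) = 2z + 2
Step 3: Q'(-3) = -4, P(-3) = -6
Step 4: Res = P(-3)/Q'(-3) = -6/(-4) = 3/2

3/2


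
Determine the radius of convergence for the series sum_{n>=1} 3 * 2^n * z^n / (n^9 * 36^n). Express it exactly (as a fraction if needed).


Step 1: General term a_n = 3 * 2^n / (n^9 * 36^n)
Step 2: By the root test, |a_n|^(1/n) = 3^(1/n) * 2 / (n^(9/n) * 36) -> 2/36 as n -> infinity (since 3^(1/n) -> 1 and n^(9/n) -> 1)
Step 3: R = 1/lim|a_n|^(1/n) = 36/2 = 18

18


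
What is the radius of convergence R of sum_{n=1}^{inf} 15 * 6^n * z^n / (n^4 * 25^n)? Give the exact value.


Step 1: General term a_n = 15 * 6^n / (n^4 * 25^n)
Step 2: By the root test, |a_n|^(1/n) = 15^(1/n) * 6 / (n^(4/n) * 25) -> 6/25 as n -> infinity (since 15^(1/n) -> 1 and n^(4/n) -> 1)
Step 3: R = 1/lim|a_n|^(1/n) = 25/6

25/6


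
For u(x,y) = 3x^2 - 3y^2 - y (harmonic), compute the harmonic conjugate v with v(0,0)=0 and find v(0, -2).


Step 1: v_x = -u_y = 6y + 1
Step 2: v_y = u_x = 6x + 0
Step 3: v = 6xy + x + C
Step 4: v(0,0) = 0 => C = 0
Step 5: v(0, -2) = 0

0


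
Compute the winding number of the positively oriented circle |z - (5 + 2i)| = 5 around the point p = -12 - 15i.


Step 1: Center c = (5, 2), radius = 5
Step 2: |p - c|^2 = (-17)^2 + (-17)^2 = 578
Step 3: r^2 = 25
Step 4: |p-c| > r so winding number = 0

0


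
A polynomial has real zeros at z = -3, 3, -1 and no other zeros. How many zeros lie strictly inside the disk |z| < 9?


Step 1: Check each root:
  z = -3: |-3| = 3 < 9
  z = 3: |3| = 3 < 9
  z = -1: |-1| = 1 < 9
Step 2: Count = 3

3


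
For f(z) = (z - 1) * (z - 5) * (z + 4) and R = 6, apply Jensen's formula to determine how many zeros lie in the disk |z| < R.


Jensen's formula: (1/2pi)*integral log|f(Re^it)|dt = log|f(0)| + sum_{|a_k|<R} log(R/|a_k|)
Step 1: f(0) = (-1) * (-5) * 4 = 20
Step 2: log|f(0)| = log|1| + log|5| + log|-4| = 2.9957
Step 3: Zeros inside |z| < 6: 1, 5, -4
Step 4: Jensen sum = log(6/1) + log(6/5) + log(6/4) = 2.3795
Step 5: n(R) = number of terms in the Jensen sum = count of zeros inside |z| < 6 = 3

3


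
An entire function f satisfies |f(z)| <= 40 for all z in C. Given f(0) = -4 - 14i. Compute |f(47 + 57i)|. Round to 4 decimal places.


Step 1: By Liouville's theorem, a bounded entire function is constant.
Step 2: f(z) = f(0) = -4 - 14i for all z.
Step 3: |f(w)| = |-4 - 14i| = sqrt(16 + 196)
Step 4: = 14.5602

14.5602


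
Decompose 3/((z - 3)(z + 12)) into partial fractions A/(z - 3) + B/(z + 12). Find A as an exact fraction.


Step 1: Multiply both sides by (z - 3) and set z = 3
Step 2: A = 3 / (3 + 12)
Step 3: A = 3 / 15
Step 4: A = 1/5

1/5


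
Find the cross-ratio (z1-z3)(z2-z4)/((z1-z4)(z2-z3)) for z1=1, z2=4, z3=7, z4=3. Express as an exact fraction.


Step 1: (z1-z3)(z2-z4) = (-6) * 1 = -6
Step 2: (z1-z4)(z2-z3) = (-2) * (-3) = 6
Step 3: Cross-ratio = -6/6 = -1

-1


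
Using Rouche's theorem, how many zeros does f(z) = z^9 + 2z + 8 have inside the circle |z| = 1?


Step 1: On |z| = 1 the three terms have sizes |z^9| = 1^9 = 1, |2z| = 2*1 = 2, |8| = 8
Step 2: The dominant term is g(z) = 8; let h(z) = z^9 + 2z so f = g + h
Step 3: On |z| = 1: |g| = 8 and |h| <= 1 + 2 = 3
Step 4: Since 8 > 3, |h| < |g| on |z| = 1, so by Rouche f has the same number of zeros as g inside |z| < 1
Step 5: g(z) = 8 is a nonzero constant with no zeros inside |z| < 1. Answer = 0

0


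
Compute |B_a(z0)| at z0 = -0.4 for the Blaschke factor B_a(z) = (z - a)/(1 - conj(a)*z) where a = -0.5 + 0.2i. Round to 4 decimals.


Step 1: Numerator z0 - a = -0.4 - (-0.5 + 0.2i) = 0.1 - 0.2i
Step 2: Denominator 1 - conj(a)*z0 = 1 - (-0.5 - 0.2i)*(-0.4) = 0.8 - 0.08i
Step 3: |z0 - a|^2 = 0.1^2 + (-0.2)^2 = 0.05; |1 - conj(a)*z0|^2 = 0.8^2 + (-0.08)^2 = 0.6464
Step 4: |B_a(-0.4)| = sqrt(0.05 / 0.6464) = sqrt(0.077351)
Step 5: = 0.2781

0.2781


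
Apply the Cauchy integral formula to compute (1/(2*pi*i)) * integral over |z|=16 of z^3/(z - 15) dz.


Step 1: f(z) = z^3, a = 15 is inside |z| = 16
Step 2: By Cauchy integral formula: (1/(2pi*i)) * integral = f(a)
Step 3: f(15) = 15^3 = 3375

3375


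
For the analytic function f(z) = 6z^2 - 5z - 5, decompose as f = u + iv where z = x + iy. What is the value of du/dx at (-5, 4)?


Step 1: f(z) = 6(x+iy)^2 - 5(x+iy) - 5
Step 2: u = 6(x^2 - y^2) - 5x - 5
Step 3: u_x = 12x - 5
Step 4: At (-5, 4): u_x = -60 - 5 = -65

-65


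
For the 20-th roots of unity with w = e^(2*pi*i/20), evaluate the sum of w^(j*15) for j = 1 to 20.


Step 1: The sum sum_{j=1}^{n} w^(k*j) equals n if n | k, else 0.
Step 2: Here n = 20, k = 15
Step 3: Does n divide k? 20 | 15 -> False
Step 4: Sum = 0

0


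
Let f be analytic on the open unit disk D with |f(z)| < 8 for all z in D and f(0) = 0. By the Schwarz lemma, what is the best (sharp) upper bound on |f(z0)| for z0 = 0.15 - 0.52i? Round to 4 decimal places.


Step 1: g = f/8 maps D -> D with g(0) = 0, so by the Schwarz lemma |g(z)| <= |z|, i.e. |f(z)| <= 8|z|; this is sharp (f(z) = 8z).
Step 2: |z0|^2 = 0.15^2 + (-0.52)^2 = 0.2929
Step 3: |z0| = sqrt(0.2929) = 0.541202
Step 4: Best bound = 8 * |z0| = 8 * 0.541202 = 4.3296

4.3296


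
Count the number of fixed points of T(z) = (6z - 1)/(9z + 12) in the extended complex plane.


Step 1: Fixed points satisfy T(z) = z
Step 2: 9z^2 + 6z + 1 = 0
Step 3: Discriminant = 6^2 - 4*9*1 = 0
Step 4: Number of fixed points = 1

1


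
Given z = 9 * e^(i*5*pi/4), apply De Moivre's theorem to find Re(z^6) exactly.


Step 1: By De Moivre's theorem, z^6 = 9^6 * e^(i*6*5*pi/4) = 531441 * (cos(15*pi/2) + i*sin(15*pi/2))
Step 2: |z|^6 = 9^6 = 531441
Step 3: Reduce the angle mod 2*pi: 15*pi/2 - 6*pi = 3*pi/2
Step 4: cos(3*pi/2) = 0
Step 5: Re(z^6) = 531441 * 0 = 0

0


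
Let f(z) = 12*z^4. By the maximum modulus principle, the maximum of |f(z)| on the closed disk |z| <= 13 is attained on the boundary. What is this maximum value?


Step 1: On |z| = 13, |f(z)| = 12 * |z|^4 = 12 * 13^4
Step 2: By maximum modulus principle, maximum is on boundary.
Step 3: Maximum = 12 * 28561 = 342732

342732


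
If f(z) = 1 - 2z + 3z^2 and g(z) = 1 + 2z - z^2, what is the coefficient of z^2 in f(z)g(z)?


Step 1: z^2 term in f*g comes from: (1)*(-z^2) + (-2z)*(2z) + (3z^2)*(1)
Step 2: = -1 - 4 + 3
Step 3: = -2

-2


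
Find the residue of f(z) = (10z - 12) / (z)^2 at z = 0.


Step 1: Pole of order 2 at z = 0
Step 2: Res = lim d/dz [(z)^2 * f(z)] as z -> 0
Step 3: (z)^2 * f(z) = 10z - 12
Step 4: d/dz[10z - 12] = 10

10


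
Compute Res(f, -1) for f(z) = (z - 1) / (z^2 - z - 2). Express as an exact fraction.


Step 1: Q(z) = z^2 - z - 2 = (z + 1)(z - 2)
Step 2: Q'(z) = 2z - 1
Step 3: Q'(-1) = -3, P(-1) = -2
Step 4: Res = P(-1)/Q'(-1) = -2/(-3) = 2/3

2/3


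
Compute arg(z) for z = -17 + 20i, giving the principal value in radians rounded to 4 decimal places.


Step 1: z = -17 + 20i
Step 2: arg(z) = atan2(20, -17)
Step 3: arg(z) = 2.2753

2.2753


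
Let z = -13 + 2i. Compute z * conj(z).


Step 1: conj(z) = -13 - 2i
Step 2: z * conj(z) = (-13)^2 + 2^2
Step 3: = 169 + 4 = 173

173


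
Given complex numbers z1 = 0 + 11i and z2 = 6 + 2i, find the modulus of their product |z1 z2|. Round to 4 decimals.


Step 1: |z1| = sqrt(0^2 + 11^2) = sqrt(121)
Step 2: |z2| = sqrt(6^2 + 2^2) = sqrt(40)
Step 3: |z1*z2| = |z1|*|z2| = sqrt(121) * sqrt(40) = sqrt(121 * 40) = sqrt(4840)
Step 4: = 69.5701

69.5701


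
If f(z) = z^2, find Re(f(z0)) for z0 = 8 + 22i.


Step 1: z0 = 8 + 22i
Step 2: z0^2 = 8^2 - 22^2 + 352i
Step 3: real part = 64 - 484 = -420

-420


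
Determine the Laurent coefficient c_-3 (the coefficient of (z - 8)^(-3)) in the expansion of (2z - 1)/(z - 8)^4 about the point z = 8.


Step 1: Write the numerator in powers of (z - 8): 2z - 1 = 2(z - 8) + (2*8 - 1) = 2(z - 8) + 15
Step 2: Divide by (z - 8)^4: f(z) = 15(z - 8)^(-4) + 2(z - 8)^(-3)
Step 3: This finite sum is the Laurent series of f about z = 8.
Step 4: Coefficient of (z - 8)^(-3) = coefficient of (z - 8) in the re-centred numerator = 2

2


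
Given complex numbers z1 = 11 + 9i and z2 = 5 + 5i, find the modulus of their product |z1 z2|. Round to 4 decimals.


Step 1: |z1| = sqrt(11^2 + 9^2) = sqrt(202)
Step 2: |z2| = sqrt(5^2 + 5^2) = sqrt(50)
Step 3: |z1*z2| = |z1|*|z2| = sqrt(202) * sqrt(50) = sqrt(202 * 50) = sqrt(10100)
Step 4: = 100.4988

100.4988


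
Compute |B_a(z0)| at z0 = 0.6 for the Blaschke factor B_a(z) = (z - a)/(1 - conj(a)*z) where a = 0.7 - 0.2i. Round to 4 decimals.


Step 1: Numerator z0 - a = 0.6 - (0.7 - 0.2i) = -0.1 + 0.2i
Step 2: Denominator 1 - conj(a)*z0 = 1 - (0.7 + 0.2i)*0.6 = 0.58 - 0.12i
Step 3: |z0 - a|^2 = (-0.1)^2 + 0.2^2 = 0.05; |1 - conj(a)*z0|^2 = 0.58^2 + (-0.12)^2 = 0.3508
Step 4: |B_a(0.6)| = sqrt(0.05 / 0.3508) = sqrt(0.142531)
Step 5: = 0.3775

0.3775


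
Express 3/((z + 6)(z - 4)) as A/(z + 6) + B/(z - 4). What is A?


Step 1: Multiply both sides by (z + 6) and set z = -6
Step 2: A = 3 / (-6 - 4)
Step 3: A = 3 / (-10)
Step 4: A = -3/10

-3/10


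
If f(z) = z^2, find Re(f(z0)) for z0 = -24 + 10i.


Step 1: z0 = -24 + 10i
Step 2: z0^2 = (-24)^2 - 10^2 - 480i
Step 3: real part = 576 - 100 = 476

476


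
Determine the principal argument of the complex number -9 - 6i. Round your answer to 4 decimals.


Step 1: z = -9 - 6i
Step 2: arg(z) = atan2(-6, -9)
Step 3: arg(z) = -2.5536

-2.5536


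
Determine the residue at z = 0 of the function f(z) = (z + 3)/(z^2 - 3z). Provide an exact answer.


Step 1: Q(z) = z^2 - 3z = (z)(z - 3)
Step 2: Q'(z) = 2z - 3
Step 3: Q'(0) = -3, P(0) = 3
Step 4: Res = P(0)/Q'(0) = 3/(-3) = -1

-1


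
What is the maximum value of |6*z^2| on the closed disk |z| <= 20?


Step 1: On |z| = 20, |f(z)| = 6 * |z|^2 = 6 * 20^2
Step 2: By maximum modulus principle, maximum is on boundary.
Step 3: Maximum = 6 * 400 = 2400

2400


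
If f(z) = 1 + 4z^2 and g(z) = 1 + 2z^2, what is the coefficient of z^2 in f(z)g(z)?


Step 1: z^2 term in f*g comes from: (1)*(2z^2) + (0)*(0) + (4z^2)*(1)
Step 2: = 2 + 0 + 4
Step 3: = 6

6


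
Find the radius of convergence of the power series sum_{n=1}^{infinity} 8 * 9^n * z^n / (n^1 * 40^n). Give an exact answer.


Step 1: General term a_n = 8 * 9^n / (n^1 * 40^n)
Step 2: By the root test, |a_n|^(1/n) = 8^(1/n) * 9 / (n^(1/n) * 40) -> 9/40 as n -> infinity (since 8^(1/n) -> 1 and n^(1/n) -> 1)
Step 3: R = 1/lim|a_n|^(1/n) = 40/9

40/9


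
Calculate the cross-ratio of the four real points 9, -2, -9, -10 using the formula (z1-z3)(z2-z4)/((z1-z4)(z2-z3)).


Step 1: (z1-z3)(z2-z4) = 18 * 8 = 144
Step 2: (z1-z4)(z2-z3) = 19 * 7 = 133
Step 3: Cross-ratio = 144/133 = 144/133

144/133


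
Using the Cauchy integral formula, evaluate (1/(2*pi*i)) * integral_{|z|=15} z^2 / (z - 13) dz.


Step 1: f(z) = z^2, a = 13 is inside |z| = 15
Step 2: By Cauchy integral formula: (1/(2pi*i)) * integral = f(a)
Step 3: f(13) = 13^2 = 169

169


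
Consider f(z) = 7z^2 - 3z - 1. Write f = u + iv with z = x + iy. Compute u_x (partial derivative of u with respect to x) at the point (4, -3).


Step 1: f(z) = 7(x+iy)^2 - 3(x+iy) - 1
Step 2: u = 7(x^2 - y^2) - 3x - 1
Step 3: u_x = 14x - 3
Step 4: At (4, -3): u_x = 56 - 3 = 53

53


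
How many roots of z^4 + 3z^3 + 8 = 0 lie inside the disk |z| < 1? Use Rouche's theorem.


Step 1: On |z| = 1 the three terms have sizes |z^4| = 1^4 = 1, |3z^3| = 3*1^3 = 3, |8| = 8
Step 2: The dominant term is g(z) = 8; let h(z) = z^4 + 3z^3 so f = g + h
Step 3: On |z| = 1: |g| = 8 and |h| <= 1 + 3 = 4
Step 4: Since 8 > 4, |h| < |g| on |z| = 1, so by Rouche f has the same number of zeros as g inside |z| < 1
Step 5: g(z) = 8 is a nonzero constant with no zeros inside |z| < 1. Answer = 0

0


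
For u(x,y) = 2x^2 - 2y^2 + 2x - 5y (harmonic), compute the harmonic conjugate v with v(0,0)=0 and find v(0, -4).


Step 1: v_x = -u_y = 4y + 5
Step 2: v_y = u_x = 4x + 2
Step 3: v = 4xy + 5x + 2y + C
Step 4: v(0,0) = 0 => C = 0
Step 5: v(0, -4) = -8

-8


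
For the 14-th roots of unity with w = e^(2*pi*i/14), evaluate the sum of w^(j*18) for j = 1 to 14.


Step 1: The sum sum_{j=1}^{n} w^(k*j) equals n if n | k, else 0.
Step 2: Here n = 14, k = 18
Step 3: Does n divide k? 14 | 18 -> False
Step 4: Sum = 0

0


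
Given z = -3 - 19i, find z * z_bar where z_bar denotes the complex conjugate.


Step 1: conj(z) = -3 + 19i
Step 2: z * conj(z) = (-3)^2 + (-19)^2
Step 3: = 9 + 361 = 370

370


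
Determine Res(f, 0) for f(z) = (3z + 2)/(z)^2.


Step 1: Pole of order 2 at z = 0
Step 2: Res = lim d/dz [(z)^2 * f(z)] as z -> 0
Step 3: (z)^2 * f(z) = 3z + 2
Step 4: d/dz[3z + 2] = 3

3


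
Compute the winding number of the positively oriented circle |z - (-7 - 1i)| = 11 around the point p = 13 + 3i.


Step 1: Center c = (-7, -1), radius = 11
Step 2: |p - c|^2 = 20^2 + 4^2 = 416
Step 3: r^2 = 121
Step 4: |p-c| > r so winding number = 0

0


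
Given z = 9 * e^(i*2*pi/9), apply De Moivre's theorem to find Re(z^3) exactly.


Step 1: By De Moivre's theorem, z^3 = 9^3 * e^(i*3*2*pi/9) = 729 * (cos(2*pi/3) + i*sin(2*pi/3))
Step 2: |z|^3 = 9^3 = 729
Step 3: The angle 2*pi/3 already lies in [0, 2*pi)
Step 4: cos(2*pi/3) = -1/2
Step 5: Re(z^3) = 729 * (-1/2) = -729/2

-729/2


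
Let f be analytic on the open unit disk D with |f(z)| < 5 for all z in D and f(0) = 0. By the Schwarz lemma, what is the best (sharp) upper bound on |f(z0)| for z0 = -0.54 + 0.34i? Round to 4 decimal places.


Step 1: g = f/5 maps D -> D with g(0) = 0, so by the Schwarz lemma |g(z)| <= |z|, i.e. |f(z)| <= 5|z|; this is sharp (f(z) = 5z).
Step 2: |z0|^2 = (-0.54)^2 + 0.34^2 = 0.4072
Step 3: |z0| = sqrt(0.4072) = 0.638122
Step 4: Best bound = 5 * |z0| = 5 * 0.638122 = 3.1906

3.1906


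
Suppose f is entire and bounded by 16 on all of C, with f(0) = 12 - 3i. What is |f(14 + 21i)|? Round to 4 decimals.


Step 1: By Liouville's theorem, a bounded entire function is constant.
Step 2: f(z) = f(0) = 12 - 3i for all z.
Step 3: |f(w)| = |12 - 3i| = sqrt(144 + 9)
Step 4: = 12.3693

12.3693


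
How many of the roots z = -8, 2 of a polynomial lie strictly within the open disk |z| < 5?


Step 1: Check each root:
  z = -8: |-8| = 8 >= 5
  z = 2: |2| = 2 < 5
Step 2: Count = 1

1


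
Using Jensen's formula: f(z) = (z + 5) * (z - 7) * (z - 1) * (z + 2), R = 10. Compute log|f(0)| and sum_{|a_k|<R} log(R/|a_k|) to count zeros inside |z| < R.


Jensen's formula: (1/2pi)*integral log|f(Re^it)|dt = log|f(0)| + sum_{|a_k|<R} log(R/|a_k|)
Step 1: f(0) = 5 * (-7) * (-1) * 2 = 70
Step 2: log|f(0)| = log|-5| + log|7| + log|1| + log|-2| = 4.2485
Step 3: Zeros inside |z| < 10: -5, 7, 1, -2
Step 4: Jensen sum = log(10/5) + log(10/7) + log(10/1) + log(10/2) = 4.9618
Step 5: n(R) = number of terms in the Jensen sum = count of zeros inside |z| < 10 = 4

4


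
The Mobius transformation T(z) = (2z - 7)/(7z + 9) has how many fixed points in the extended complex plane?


Step 1: Fixed points satisfy T(z) = z
Step 2: 7z^2 + 7z + 7 = 0
Step 3: Discriminant = 7^2 - 4*7*7 = -147
Step 4: Number of fixed points = 2

2


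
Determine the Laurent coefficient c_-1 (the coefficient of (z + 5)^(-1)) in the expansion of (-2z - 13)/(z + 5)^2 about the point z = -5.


Step 1: Write the numerator in powers of (z + 5): -2z - 13 = -2(z + 5) + (-2*(-5) - 13) = -2(z + 5) - 3
Step 2: Divide by (z + 5)^2: f(z) = -3(z + 5)^(-2) - 2(z + 5)^(-1)
Step 3: This finite sum is the Laurent series of f about z = -5.
Step 4: Coefficient of (z + 5)^(-1) = coefficient of (z + 5) in the re-centred numerator = -2

-2


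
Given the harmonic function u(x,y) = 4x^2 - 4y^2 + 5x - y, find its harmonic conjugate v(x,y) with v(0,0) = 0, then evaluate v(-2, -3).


Step 1: v_x = -u_y = 8y + 1
Step 2: v_y = u_x = 8x + 5
Step 3: v = 8xy + x + 5y + C
Step 4: v(0,0) = 0 => C = 0
Step 5: v(-2, -3) = 31

31


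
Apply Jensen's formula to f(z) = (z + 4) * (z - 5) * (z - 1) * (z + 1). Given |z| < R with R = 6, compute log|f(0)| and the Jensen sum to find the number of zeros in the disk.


Jensen's formula: (1/2pi)*integral log|f(Re^it)|dt = log|f(0)| + sum_{|a_k|<R} log(R/|a_k|)
Step 1: f(0) = 4 * (-5) * (-1) * 1 = 20
Step 2: log|f(0)| = log|-4| + log|5| + log|1| + log|-1| = 2.9957
Step 3: Zeros inside |z| < 6: -4, 5, 1, -1
Step 4: Jensen sum = log(6/4) + log(6/5) + log(6/1) + log(6/1) = 4.1713
Step 5: n(R) = number of terms in the Jensen sum = count of zeros inside |z| < 6 = 4

4


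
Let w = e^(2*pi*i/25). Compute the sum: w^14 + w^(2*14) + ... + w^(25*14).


Step 1: The sum sum_{j=1}^{n} w^(k*j) equals n if n | k, else 0.
Step 2: Here n = 25, k = 14
Step 3: Does n divide k? 25 | 14 -> False
Step 4: Sum = 0

0


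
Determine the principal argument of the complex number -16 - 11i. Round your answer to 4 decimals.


Step 1: z = -16 - 11i
Step 2: arg(z) = atan2(-11, -16)
Step 3: arg(z) = -2.5393

-2.5393


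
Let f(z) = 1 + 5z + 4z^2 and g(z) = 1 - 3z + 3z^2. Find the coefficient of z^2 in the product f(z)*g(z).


Step 1: z^2 term in f*g comes from: (1)*(3z^2) + (5z)*(-3z) + (4z^2)*(1)
Step 2: = 3 - 15 + 4
Step 3: = -8

-8


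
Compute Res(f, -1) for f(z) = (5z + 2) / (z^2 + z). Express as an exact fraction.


Step 1: Q(z) = z^2 + z = (z + 1)(z)
Step 2: Q'(z) = 2z + 1
Step 3: Q'(-1) = -1, P(-1) = -3
Step 4: Res = P(-1)/Q'(-1) = -3/(-1) = 3

3


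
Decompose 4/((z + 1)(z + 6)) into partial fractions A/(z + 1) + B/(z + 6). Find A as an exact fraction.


Step 1: Multiply both sides by (z + 1) and set z = -1
Step 2: A = 4 / (-1 + 6)
Step 3: A = 4 / 5
Step 4: A = 4/5

4/5


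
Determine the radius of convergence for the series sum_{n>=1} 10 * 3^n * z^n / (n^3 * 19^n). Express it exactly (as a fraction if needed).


Step 1: General term a_n = 10 * 3^n / (n^3 * 19^n)
Step 2: By the root test, |a_n|^(1/n) = 10^(1/n) * 3 / (n^(3/n) * 19) -> 3/19 as n -> infinity (since 10^(1/n) -> 1 and n^(3/n) -> 1)
Step 3: R = 1/lim|a_n|^(1/n) = 19/3

19/3


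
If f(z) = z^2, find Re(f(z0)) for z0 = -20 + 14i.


Step 1: z0 = -20 + 14i
Step 2: z0^2 = (-20)^2 - 14^2 - 560i
Step 3: real part = 400 - 196 = 204

204


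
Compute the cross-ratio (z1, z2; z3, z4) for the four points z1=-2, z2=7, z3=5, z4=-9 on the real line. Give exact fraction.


Step 1: (z1-z3)(z2-z4) = (-7) * 16 = -112
Step 2: (z1-z4)(z2-z3) = 7 * 2 = 14
Step 3: Cross-ratio = -112/14 = -8

-8


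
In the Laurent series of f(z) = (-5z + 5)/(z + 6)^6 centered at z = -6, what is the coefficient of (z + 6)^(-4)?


Step 1: Write the numerator in powers of (z + 6): -5z + 5 = -5(z + 6) + (-5*(-6) + 5) = -5(z + 6) + 35
Step 2: Divide by (z + 6)^6: f(z) = 35(z + 6)^(-6) - 5(z + 6)^(-5)
Step 3: This finite sum is the Laurent series of f about z = -6.
Step 4: Only the powers -6 and -5 appear, so the coefficient of (z + 6)^(-4) = 0

0


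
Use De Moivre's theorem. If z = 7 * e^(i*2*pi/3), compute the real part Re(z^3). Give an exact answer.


Step 1: By De Moivre's theorem, z^3 = 7^3 * e^(i*3*2*pi/3) = 343 * (cos(2*pi) + i*sin(2*pi))
Step 2: |z|^3 = 7^3 = 343
Step 3: Reduce the angle mod 2*pi: 2*pi - 2*pi = 0
Step 4: cos(0) = 1
Step 5: Re(z^3) = 343 * 1 = 343

343


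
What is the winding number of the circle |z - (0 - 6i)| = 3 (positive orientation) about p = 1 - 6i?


Step 1: Center c = (0, -6), radius = 3
Step 2: |p - c|^2 = 1^2 + 0^2 = 1
Step 3: r^2 = 9
Step 4: |p-c| < r so winding number = 1

1


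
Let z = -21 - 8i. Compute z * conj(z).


Step 1: conj(z) = -21 + 8i
Step 2: z * conj(z) = (-21)^2 + (-8)^2
Step 3: = 441 + 64 = 505

505


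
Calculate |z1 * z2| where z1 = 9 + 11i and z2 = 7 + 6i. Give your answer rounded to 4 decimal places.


Step 1: |z1| = sqrt(9^2 + 11^2) = sqrt(202)
Step 2: |z2| = sqrt(7^2 + 6^2) = sqrt(85)
Step 3: |z1*z2| = |z1|*|z2| = sqrt(202) * sqrt(85) = sqrt(202 * 85) = sqrt(17170)
Step 4: = 131.0343

131.0343


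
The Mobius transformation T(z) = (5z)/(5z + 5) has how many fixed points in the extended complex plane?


Step 1: Fixed points satisfy T(z) = z
Step 2: 5z^2 = 0
Step 3: Discriminant = 0^2 - 4*5*0 = 0
Step 4: Number of fixed points = 1

1


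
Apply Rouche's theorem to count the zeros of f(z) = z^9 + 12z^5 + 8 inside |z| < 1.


Step 1: On |z| = 1 the three terms have sizes |z^9| = 1^9 = 1, |12z^5| = 12*1^5 = 12, |8| = 8
Step 2: The dominant term is g(z) = 12z^5; let h(z) = z^9 + 8 so f = g + h
Step 3: On |z| = 1: |g| = 12 and |h| <= 1 + 8 = 9
Step 4: Since 12 > 9, |h| < |g| on |z| = 1, so by Rouche f has the same number of zeros as g inside |z| < 1
Step 5: g(z) = 12z^5 has 5 zeros (at the origin, multiplicity 5) inside |z| < 1. Answer = 5

5


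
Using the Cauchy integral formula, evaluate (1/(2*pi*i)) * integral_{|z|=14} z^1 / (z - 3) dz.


Step 1: f(z) = z^1, a = 3 is inside |z| = 14
Step 2: By Cauchy integral formula: (1/(2pi*i)) * integral = f(a)
Step 3: f(3) = 3^1 = 3

3


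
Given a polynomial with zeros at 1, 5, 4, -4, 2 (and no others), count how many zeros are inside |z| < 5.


Step 1: Check each root:
  z = 1: |1| = 1 < 5
  z = 5: |5| = 5 >= 5
  z = 4: |4| = 4 < 5
  z = -4: |-4| = 4 < 5
  z = 2: |2| = 2 < 5
Step 2: Count = 4

4


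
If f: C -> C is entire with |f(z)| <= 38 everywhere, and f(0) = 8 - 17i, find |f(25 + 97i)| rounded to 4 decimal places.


Step 1: By Liouville's theorem, a bounded entire function is constant.
Step 2: f(z) = f(0) = 8 - 17i for all z.
Step 3: |f(w)| = |8 - 17i| = sqrt(64 + 289)
Step 4: = 18.7883

18.7883


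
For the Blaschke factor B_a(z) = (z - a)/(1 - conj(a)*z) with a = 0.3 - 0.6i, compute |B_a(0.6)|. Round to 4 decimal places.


Step 1: Numerator z0 - a = 0.6 - (0.3 - 0.6i) = 0.3 + 0.6i
Step 2: Denominator 1 - conj(a)*z0 = 1 - (0.3 + 0.6i)*0.6 = 0.82 - 0.36i
Step 3: |z0 - a|^2 = 0.3^2 + 0.6^2 = 0.45; |1 - conj(a)*z0|^2 = 0.82^2 + (-0.36)^2 = 0.802
Step 4: |B_a(0.6)| = sqrt(0.45 / 0.802) = sqrt(0.561097)
Step 5: = 0.7491

0.7491


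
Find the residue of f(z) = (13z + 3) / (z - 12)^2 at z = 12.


Step 1: Pole of order 2 at z = 12
Step 2: Res = lim d/dz [(z - 12)^2 * f(z)] as z -> 12
Step 3: (z - 12)^2 * f(z) = 13z + 3
Step 4: d/dz[13z + 3] = 13

13


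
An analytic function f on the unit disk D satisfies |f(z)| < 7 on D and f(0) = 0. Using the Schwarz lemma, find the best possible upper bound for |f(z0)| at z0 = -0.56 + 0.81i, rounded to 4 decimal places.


Step 1: g = f/7 maps D -> D with g(0) = 0, so by the Schwarz lemma |g(z)| <= |z|, i.e. |f(z)| <= 7|z|; this is sharp (f(z) = 7z).
Step 2: |z0|^2 = (-0.56)^2 + 0.81^2 = 0.9697
Step 3: |z0| = sqrt(0.9697) = 0.984733
Step 4: Best bound = 7 * |z0| = 7 * 0.984733 = 6.8931

6.8931


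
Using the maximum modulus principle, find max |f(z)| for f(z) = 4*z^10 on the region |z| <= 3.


Step 1: On |z| = 3, |f(z)| = 4 * |z|^10 = 4 * 3^10
Step 2: By maximum modulus principle, maximum is on boundary.
Step 3: Maximum = 4 * 59049 = 236196

236196


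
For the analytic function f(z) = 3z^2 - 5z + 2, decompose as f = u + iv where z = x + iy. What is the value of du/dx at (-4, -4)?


Step 1: f(z) = 3(x+iy)^2 - 5(x+iy) + 2
Step 2: u = 3(x^2 - y^2) - 5x + 2
Step 3: u_x = 6x - 5
Step 4: At (-4, -4): u_x = -24 - 5 = -29

-29


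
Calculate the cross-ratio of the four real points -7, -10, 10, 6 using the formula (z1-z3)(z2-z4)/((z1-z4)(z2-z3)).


Step 1: (z1-z3)(z2-z4) = (-17) * (-16) = 272
Step 2: (z1-z4)(z2-z3) = (-13) * (-20) = 260
Step 3: Cross-ratio = 272/260 = 68/65

68/65


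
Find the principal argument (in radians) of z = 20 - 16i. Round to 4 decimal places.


Step 1: z = 20 - 16i
Step 2: arg(z) = atan2(-16, 20)
Step 3: arg(z) = -0.6747

-0.6747


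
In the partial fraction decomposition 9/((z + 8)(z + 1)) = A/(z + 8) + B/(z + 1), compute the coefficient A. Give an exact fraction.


Step 1: Multiply both sides by (z + 8) and set z = -8
Step 2: A = 9 / (-8 + 1)
Step 3: A = 9 / (-7)
Step 4: A = -9/7

-9/7


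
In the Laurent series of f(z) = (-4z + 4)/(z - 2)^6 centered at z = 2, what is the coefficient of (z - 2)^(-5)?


Step 1: Write the numerator in powers of (z - 2): -4z + 4 = -4(z - 2) + (-4*2 + 4) = -4(z - 2) - 4
Step 2: Divide by (z - 2)^6: f(z) = -4(z - 2)^(-6) - 4(z - 2)^(-5)
Step 3: This finite sum is the Laurent series of f about z = 2.
Step 4: Coefficient of (z - 2)^(-5) = coefficient of (z - 2) in the re-centred numerator = -4

-4


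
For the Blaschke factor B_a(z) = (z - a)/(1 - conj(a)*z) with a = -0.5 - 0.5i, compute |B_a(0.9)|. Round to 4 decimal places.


Step 1: Numerator z0 - a = 0.9 - (-0.5 - 0.5i) = 1.4 + 0.5i
Step 2: Denominator 1 - conj(a)*z0 = 1 - (-0.5 + 0.5i)*0.9 = 1.45 - 0.45i
Step 3: |z0 - a|^2 = 1.4^2 + 0.5^2 = 2.21; |1 - conj(a)*z0|^2 = 1.45^2 + (-0.45)^2 = 2.305
Step 4: |B_a(0.9)| = sqrt(2.21 / 2.305) = sqrt(0.958785)
Step 5: = 0.9792

0.9792


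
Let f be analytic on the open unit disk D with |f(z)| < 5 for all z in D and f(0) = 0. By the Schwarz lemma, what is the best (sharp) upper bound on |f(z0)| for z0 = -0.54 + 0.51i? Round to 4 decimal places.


Step 1: g = f/5 maps D -> D with g(0) = 0, so by the Schwarz lemma |g(z)| <= |z|, i.e. |f(z)| <= 5|z|; this is sharp (f(z) = 5z).
Step 2: |z0|^2 = (-0.54)^2 + 0.51^2 = 0.5517
Step 3: |z0| = sqrt(0.5517) = 0.742765
Step 4: Best bound = 5 * |z0| = 5 * 0.742765 = 3.7138

3.7138


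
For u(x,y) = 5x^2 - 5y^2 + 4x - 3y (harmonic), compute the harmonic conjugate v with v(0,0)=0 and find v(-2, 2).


Step 1: v_x = -u_y = 10y + 3
Step 2: v_y = u_x = 10x + 4
Step 3: v = 10xy + 3x + 4y + C
Step 4: v(0,0) = 0 => C = 0
Step 5: v(-2, 2) = -38

-38


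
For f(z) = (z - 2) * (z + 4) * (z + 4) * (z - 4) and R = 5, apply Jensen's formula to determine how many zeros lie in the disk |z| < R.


Jensen's formula: (1/2pi)*integral log|f(Re^it)|dt = log|f(0)| + sum_{|a_k|<R} log(R/|a_k|)
Step 1: f(0) = (-2) * 4 * 4 * (-4) = 128
Step 2: log|f(0)| = log|2| + log|-4| + log|-4| + log|4| = 4.852
Step 3: Zeros inside |z| < 5: 2, -4, -4, 4
Step 4: Jensen sum = log(5/2) + log(5/4) + log(5/4) + log(5/4) = 1.5857
Step 5: n(R) = number of terms in the Jensen sum = count of zeros inside |z| < 5 = 4

4


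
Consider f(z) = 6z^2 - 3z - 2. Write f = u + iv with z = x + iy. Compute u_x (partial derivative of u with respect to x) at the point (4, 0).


Step 1: f(z) = 6(x+iy)^2 - 3(x+iy) - 2
Step 2: u = 6(x^2 - y^2) - 3x - 2
Step 3: u_x = 12x - 3
Step 4: At (4, 0): u_x = 48 - 3 = 45

45


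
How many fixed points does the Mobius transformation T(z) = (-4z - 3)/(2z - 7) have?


Step 1: Fixed points satisfy T(z) = z
Step 2: 2z^2 - 3z + 3 = 0
Step 3: Discriminant = (-3)^2 - 4*2*3 = -15
Step 4: Number of fixed points = 2

2


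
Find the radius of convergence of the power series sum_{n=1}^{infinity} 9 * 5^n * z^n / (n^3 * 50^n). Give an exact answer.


Step 1: General term a_n = 9 * 5^n / (n^3 * 50^n)
Step 2: By the root test, |a_n|^(1/n) = 9^(1/n) * 5 / (n^(3/n) * 50) -> 5/50 as n -> infinity (since 9^(1/n) -> 1 and n^(3/n) -> 1)
Step 3: R = 1/lim|a_n|^(1/n) = 50/5 = 10

10


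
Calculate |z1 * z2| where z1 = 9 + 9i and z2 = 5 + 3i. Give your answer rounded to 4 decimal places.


Step 1: |z1| = sqrt(9^2 + 9^2) = sqrt(162)
Step 2: |z2| = sqrt(5^2 + 3^2) = sqrt(34)
Step 3: |z1*z2| = |z1|*|z2| = sqrt(162) * sqrt(34) = sqrt(162 * 34) = sqrt(5508)
Step 4: = 74.2159

74.2159


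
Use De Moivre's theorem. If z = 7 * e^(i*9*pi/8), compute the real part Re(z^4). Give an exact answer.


Step 1: By De Moivre's theorem, z^4 = 7^4 * e^(i*4*9*pi/8) = 2401 * (cos(9*pi/2) + i*sin(9*pi/2))
Step 2: |z|^4 = 7^4 = 2401
Step 3: Reduce the angle mod 2*pi: 9*pi/2 - 4*pi = pi/2
Step 4: cos(pi/2) = 0
Step 5: Re(z^4) = 2401 * 0 = 0

0


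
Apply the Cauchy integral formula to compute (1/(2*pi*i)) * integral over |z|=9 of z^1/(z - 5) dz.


Step 1: f(z) = z^1, a = 5 is inside |z| = 9
Step 2: By Cauchy integral formula: (1/(2pi*i)) * integral = f(a)
Step 3: f(5) = 5^1 = 5

5


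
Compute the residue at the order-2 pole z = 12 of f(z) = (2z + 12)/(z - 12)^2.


Step 1: Pole of order 2 at z = 12
Step 2: Res = lim d/dz [(z - 12)^2 * f(z)] as z -> 12
Step 3: (z - 12)^2 * f(z) = 2z + 12
Step 4: d/dz[2z + 12] = 2

2


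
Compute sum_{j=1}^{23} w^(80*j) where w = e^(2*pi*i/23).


Step 1: The sum sum_{j=1}^{n} w^(k*j) equals n if n | k, else 0.
Step 2: Here n = 23, k = 80
Step 3: Does n divide k? 23 | 80 -> False
Step 4: Sum = 0

0


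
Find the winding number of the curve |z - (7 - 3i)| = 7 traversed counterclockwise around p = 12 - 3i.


Step 1: Center c = (7, -3), radius = 7
Step 2: |p - c|^2 = 5^2 + 0^2 = 25
Step 3: r^2 = 49
Step 4: |p-c| < r so winding number = 1

1


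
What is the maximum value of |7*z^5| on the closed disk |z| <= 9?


Step 1: On |z| = 9, |f(z)| = 7 * |z|^5 = 7 * 9^5
Step 2: By maximum modulus principle, maximum is on boundary.
Step 3: Maximum = 7 * 59049 = 413343

413343


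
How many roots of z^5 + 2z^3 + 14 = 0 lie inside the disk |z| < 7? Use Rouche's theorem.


Step 1: On |z| = 7 the three terms have sizes |z^5| = 7^5 = 16807, |2z^3| = 2*7^3 = 686, |14| = 14
Step 2: The dominant term is g(z) = z^5; let h(z) = 2z^3 + 14 so f = g + h
Step 3: On |z| = 7: |g| = 16807 and |h| <= 686 + 14 = 700
Step 4: Since 16807 > 700, |h| < |g| on |z| = 7, so by Rouche f has the same number of zeros as g inside |z| < 7
Step 5: g(z) = z^5 has 5 zeros (all at the origin) inside |z| < 7. Answer = 5

5
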